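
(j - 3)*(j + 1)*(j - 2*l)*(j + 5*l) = j^4 + 3*j^3*l - 2*j^3 - 10*j^2*l^2 - 6*j^2*l - 3*j^2 + 20*j*l^2 - 9*j*l + 30*l^2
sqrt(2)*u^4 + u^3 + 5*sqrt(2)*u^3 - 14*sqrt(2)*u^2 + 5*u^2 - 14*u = u*(u - 2)*(u + 7)*(sqrt(2)*u + 1)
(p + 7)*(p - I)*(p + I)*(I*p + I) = I*p^4 + 8*I*p^3 + 8*I*p^2 + 8*I*p + 7*I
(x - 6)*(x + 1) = x^2 - 5*x - 6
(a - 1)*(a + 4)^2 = a^3 + 7*a^2 + 8*a - 16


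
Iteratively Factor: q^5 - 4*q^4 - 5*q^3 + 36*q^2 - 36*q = (q - 2)*(q^4 - 2*q^3 - 9*q^2 + 18*q) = (q - 2)^2*(q^3 - 9*q) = (q - 2)^2*(q + 3)*(q^2 - 3*q) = q*(q - 2)^2*(q + 3)*(q - 3)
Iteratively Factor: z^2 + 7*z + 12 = (z + 4)*(z + 3)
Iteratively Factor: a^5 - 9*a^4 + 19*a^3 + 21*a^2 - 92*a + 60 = (a - 5)*(a^4 - 4*a^3 - a^2 + 16*a - 12) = (a - 5)*(a + 2)*(a^3 - 6*a^2 + 11*a - 6) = (a - 5)*(a - 2)*(a + 2)*(a^2 - 4*a + 3) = (a - 5)*(a - 3)*(a - 2)*(a + 2)*(a - 1)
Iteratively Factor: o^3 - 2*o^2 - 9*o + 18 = (o - 3)*(o^2 + o - 6) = (o - 3)*(o + 3)*(o - 2)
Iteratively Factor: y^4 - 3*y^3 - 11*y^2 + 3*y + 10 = (y + 2)*(y^3 - 5*y^2 - y + 5) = (y + 1)*(y + 2)*(y^2 - 6*y + 5) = (y - 1)*(y + 1)*(y + 2)*(y - 5)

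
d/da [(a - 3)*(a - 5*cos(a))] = a + (a - 3)*(5*sin(a) + 1) - 5*cos(a)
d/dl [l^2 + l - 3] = 2*l + 1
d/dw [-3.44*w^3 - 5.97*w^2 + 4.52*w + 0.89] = -10.32*w^2 - 11.94*w + 4.52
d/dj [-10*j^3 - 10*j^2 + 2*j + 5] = -30*j^2 - 20*j + 2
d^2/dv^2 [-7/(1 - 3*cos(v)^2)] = 42*(-6*sin(v)^4 + 5*sin(v)^2 + 2)/(3*cos(v)^2 - 1)^3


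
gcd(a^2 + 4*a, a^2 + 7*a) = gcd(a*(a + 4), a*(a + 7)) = a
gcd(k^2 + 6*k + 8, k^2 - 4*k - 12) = k + 2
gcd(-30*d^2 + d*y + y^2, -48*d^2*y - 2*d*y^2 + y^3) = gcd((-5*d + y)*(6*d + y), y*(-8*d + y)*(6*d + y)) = 6*d + y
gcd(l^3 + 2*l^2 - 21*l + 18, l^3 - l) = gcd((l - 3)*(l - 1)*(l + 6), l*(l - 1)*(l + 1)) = l - 1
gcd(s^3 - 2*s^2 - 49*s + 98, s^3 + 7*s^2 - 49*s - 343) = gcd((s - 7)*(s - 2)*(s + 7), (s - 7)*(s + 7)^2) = s^2 - 49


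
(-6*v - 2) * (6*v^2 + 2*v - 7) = -36*v^3 - 24*v^2 + 38*v + 14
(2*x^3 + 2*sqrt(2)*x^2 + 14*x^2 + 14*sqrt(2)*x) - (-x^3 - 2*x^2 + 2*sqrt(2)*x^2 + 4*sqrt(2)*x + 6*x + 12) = 3*x^3 + 16*x^2 - 6*x + 10*sqrt(2)*x - 12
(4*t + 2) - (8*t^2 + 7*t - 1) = -8*t^2 - 3*t + 3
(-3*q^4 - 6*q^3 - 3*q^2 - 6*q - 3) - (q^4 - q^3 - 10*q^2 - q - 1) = -4*q^4 - 5*q^3 + 7*q^2 - 5*q - 2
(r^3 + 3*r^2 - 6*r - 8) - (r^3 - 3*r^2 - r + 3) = 6*r^2 - 5*r - 11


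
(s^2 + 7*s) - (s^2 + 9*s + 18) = -2*s - 18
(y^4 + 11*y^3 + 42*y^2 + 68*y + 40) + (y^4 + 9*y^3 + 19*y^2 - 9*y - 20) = 2*y^4 + 20*y^3 + 61*y^2 + 59*y + 20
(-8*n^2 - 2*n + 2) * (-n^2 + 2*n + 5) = 8*n^4 - 14*n^3 - 46*n^2 - 6*n + 10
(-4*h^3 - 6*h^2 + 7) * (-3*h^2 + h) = 12*h^5 + 14*h^4 - 6*h^3 - 21*h^2 + 7*h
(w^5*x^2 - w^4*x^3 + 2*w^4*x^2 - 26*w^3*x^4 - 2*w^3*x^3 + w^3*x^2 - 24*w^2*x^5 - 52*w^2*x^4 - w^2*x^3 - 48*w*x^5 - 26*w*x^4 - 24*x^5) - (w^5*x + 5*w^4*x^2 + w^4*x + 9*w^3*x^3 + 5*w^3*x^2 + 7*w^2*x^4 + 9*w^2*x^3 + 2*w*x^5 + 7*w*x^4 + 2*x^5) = w^5*x^2 - w^5*x - w^4*x^3 - 3*w^4*x^2 - w^4*x - 26*w^3*x^4 - 11*w^3*x^3 - 4*w^3*x^2 - 24*w^2*x^5 - 59*w^2*x^4 - 10*w^2*x^3 - 50*w*x^5 - 33*w*x^4 - 26*x^5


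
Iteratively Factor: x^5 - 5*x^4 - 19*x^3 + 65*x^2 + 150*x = (x - 5)*(x^4 - 19*x^2 - 30*x) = (x - 5)^2*(x^3 + 5*x^2 + 6*x) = x*(x - 5)^2*(x^2 + 5*x + 6) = x*(x - 5)^2*(x + 3)*(x + 2)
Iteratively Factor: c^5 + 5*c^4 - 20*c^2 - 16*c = (c + 4)*(c^4 + c^3 - 4*c^2 - 4*c) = c*(c + 4)*(c^3 + c^2 - 4*c - 4) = c*(c + 1)*(c + 4)*(c^2 - 4) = c*(c + 1)*(c + 2)*(c + 4)*(c - 2)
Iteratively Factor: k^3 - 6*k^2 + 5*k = (k)*(k^2 - 6*k + 5) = k*(k - 5)*(k - 1)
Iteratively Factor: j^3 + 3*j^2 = (j + 3)*(j^2) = j*(j + 3)*(j)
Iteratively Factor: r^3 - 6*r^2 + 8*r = (r)*(r^2 - 6*r + 8) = r*(r - 4)*(r - 2)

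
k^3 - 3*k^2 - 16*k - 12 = (k - 6)*(k + 1)*(k + 2)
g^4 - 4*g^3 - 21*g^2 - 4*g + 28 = (g - 7)*(g - 1)*(g + 2)^2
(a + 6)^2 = a^2 + 12*a + 36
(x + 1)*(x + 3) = x^2 + 4*x + 3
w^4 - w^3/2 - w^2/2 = w^2*(w - 1)*(w + 1/2)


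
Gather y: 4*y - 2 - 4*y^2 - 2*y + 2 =-4*y^2 + 2*y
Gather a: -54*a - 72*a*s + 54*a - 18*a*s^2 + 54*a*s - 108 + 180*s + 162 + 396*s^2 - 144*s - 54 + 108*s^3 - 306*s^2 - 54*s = a*(-18*s^2 - 18*s) + 108*s^3 + 90*s^2 - 18*s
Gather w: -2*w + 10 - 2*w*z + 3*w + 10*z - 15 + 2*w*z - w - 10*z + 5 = 0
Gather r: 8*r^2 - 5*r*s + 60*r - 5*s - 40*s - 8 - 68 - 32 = 8*r^2 + r*(60 - 5*s) - 45*s - 108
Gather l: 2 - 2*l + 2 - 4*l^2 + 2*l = 4 - 4*l^2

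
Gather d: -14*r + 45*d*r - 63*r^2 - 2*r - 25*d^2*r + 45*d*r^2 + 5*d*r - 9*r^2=-25*d^2*r + d*(45*r^2 + 50*r) - 72*r^2 - 16*r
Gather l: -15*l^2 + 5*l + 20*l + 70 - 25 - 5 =-15*l^2 + 25*l + 40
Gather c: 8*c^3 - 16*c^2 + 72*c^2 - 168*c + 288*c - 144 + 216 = 8*c^3 + 56*c^2 + 120*c + 72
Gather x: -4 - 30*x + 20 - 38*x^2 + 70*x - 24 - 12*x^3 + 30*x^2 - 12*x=-12*x^3 - 8*x^2 + 28*x - 8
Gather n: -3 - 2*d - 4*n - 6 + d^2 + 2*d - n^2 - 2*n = d^2 - n^2 - 6*n - 9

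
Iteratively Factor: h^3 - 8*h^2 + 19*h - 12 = (h - 4)*(h^2 - 4*h + 3) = (h - 4)*(h - 1)*(h - 3)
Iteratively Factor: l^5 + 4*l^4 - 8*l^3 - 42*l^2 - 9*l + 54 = (l + 2)*(l^4 + 2*l^3 - 12*l^2 - 18*l + 27) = (l + 2)*(l + 3)*(l^3 - l^2 - 9*l + 9) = (l + 2)*(l + 3)^2*(l^2 - 4*l + 3) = (l - 3)*(l + 2)*(l + 3)^2*(l - 1)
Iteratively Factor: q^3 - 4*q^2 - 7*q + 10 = (q + 2)*(q^2 - 6*q + 5) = (q - 5)*(q + 2)*(q - 1)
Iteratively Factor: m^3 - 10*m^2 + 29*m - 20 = (m - 5)*(m^2 - 5*m + 4) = (m - 5)*(m - 1)*(m - 4)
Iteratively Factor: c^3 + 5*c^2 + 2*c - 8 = (c + 2)*(c^2 + 3*c - 4) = (c + 2)*(c + 4)*(c - 1)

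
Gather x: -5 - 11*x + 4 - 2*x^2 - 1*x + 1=-2*x^2 - 12*x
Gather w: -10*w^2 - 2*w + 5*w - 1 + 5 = -10*w^2 + 3*w + 4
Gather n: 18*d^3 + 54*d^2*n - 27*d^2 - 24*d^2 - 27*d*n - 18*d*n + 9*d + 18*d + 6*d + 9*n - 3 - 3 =18*d^3 - 51*d^2 + 33*d + n*(54*d^2 - 45*d + 9) - 6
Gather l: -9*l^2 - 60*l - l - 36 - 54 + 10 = -9*l^2 - 61*l - 80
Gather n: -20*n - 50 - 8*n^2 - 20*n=-8*n^2 - 40*n - 50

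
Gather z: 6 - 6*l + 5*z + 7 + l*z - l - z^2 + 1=-7*l - z^2 + z*(l + 5) + 14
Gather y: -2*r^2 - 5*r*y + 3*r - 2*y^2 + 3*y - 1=-2*r^2 + 3*r - 2*y^2 + y*(3 - 5*r) - 1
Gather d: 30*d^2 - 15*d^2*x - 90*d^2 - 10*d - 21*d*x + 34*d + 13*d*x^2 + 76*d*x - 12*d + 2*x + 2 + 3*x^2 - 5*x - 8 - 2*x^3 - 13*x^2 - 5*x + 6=d^2*(-15*x - 60) + d*(13*x^2 + 55*x + 12) - 2*x^3 - 10*x^2 - 8*x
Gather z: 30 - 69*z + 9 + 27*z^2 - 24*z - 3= 27*z^2 - 93*z + 36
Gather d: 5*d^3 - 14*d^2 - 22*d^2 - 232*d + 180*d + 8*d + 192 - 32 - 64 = 5*d^3 - 36*d^2 - 44*d + 96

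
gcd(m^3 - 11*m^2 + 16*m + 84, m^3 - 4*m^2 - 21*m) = m - 7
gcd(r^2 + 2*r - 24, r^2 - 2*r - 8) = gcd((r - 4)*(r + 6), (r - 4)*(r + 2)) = r - 4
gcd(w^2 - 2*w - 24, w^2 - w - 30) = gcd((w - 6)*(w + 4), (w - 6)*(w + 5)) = w - 6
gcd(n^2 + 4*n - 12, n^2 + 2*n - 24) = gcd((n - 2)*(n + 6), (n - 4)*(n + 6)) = n + 6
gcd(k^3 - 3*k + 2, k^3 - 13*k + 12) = k - 1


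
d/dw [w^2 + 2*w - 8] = 2*w + 2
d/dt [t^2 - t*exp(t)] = -t*exp(t) + 2*t - exp(t)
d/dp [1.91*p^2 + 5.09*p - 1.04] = 3.82*p + 5.09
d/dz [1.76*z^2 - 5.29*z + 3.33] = 3.52*z - 5.29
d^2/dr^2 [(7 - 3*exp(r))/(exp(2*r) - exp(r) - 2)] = (-3*exp(4*r) + 25*exp(3*r) - 57*exp(2*r) + 69*exp(r) - 26)*exp(r)/(exp(6*r) - 3*exp(5*r) - 3*exp(4*r) + 11*exp(3*r) + 6*exp(2*r) - 12*exp(r) - 8)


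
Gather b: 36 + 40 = 76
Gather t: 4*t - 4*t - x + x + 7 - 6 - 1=0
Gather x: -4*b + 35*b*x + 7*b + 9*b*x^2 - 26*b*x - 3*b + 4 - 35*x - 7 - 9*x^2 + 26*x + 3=x^2*(9*b - 9) + x*(9*b - 9)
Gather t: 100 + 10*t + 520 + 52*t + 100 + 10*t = 72*t + 720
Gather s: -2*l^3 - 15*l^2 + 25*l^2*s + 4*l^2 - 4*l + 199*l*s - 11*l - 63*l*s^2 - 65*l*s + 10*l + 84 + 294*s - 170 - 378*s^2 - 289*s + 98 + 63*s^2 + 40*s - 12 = -2*l^3 - 11*l^2 - 5*l + s^2*(-63*l - 315) + s*(25*l^2 + 134*l + 45)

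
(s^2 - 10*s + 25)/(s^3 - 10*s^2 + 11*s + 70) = (s - 5)/(s^2 - 5*s - 14)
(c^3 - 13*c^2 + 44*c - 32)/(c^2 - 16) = (c^2 - 9*c + 8)/(c + 4)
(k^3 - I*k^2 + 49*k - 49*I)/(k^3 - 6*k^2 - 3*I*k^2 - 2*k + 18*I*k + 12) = (k^2 + 49)/(k^2 - 2*k*(3 + I) + 12*I)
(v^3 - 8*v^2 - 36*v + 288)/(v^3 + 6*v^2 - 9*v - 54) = (v^2 - 14*v + 48)/(v^2 - 9)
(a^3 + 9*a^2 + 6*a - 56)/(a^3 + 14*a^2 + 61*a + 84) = (a - 2)/(a + 3)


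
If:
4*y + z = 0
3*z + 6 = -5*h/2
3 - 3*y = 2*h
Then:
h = 4/7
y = 13/21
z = -52/21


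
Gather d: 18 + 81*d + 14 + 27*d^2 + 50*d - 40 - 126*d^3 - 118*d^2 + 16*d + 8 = -126*d^3 - 91*d^2 + 147*d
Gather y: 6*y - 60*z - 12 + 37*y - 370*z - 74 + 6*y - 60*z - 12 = 49*y - 490*z - 98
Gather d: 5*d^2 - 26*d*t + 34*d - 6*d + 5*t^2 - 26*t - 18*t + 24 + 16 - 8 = 5*d^2 + d*(28 - 26*t) + 5*t^2 - 44*t + 32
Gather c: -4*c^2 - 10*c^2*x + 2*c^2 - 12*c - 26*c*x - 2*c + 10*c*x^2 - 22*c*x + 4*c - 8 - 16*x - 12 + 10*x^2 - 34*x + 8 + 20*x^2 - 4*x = c^2*(-10*x - 2) + c*(10*x^2 - 48*x - 10) + 30*x^2 - 54*x - 12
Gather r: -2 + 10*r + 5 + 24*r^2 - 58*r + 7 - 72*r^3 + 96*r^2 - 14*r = -72*r^3 + 120*r^2 - 62*r + 10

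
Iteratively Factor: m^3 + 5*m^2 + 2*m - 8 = (m + 2)*(m^2 + 3*m - 4) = (m - 1)*(m + 2)*(m + 4)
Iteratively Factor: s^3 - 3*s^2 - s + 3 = (s - 1)*(s^2 - 2*s - 3) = (s - 3)*(s - 1)*(s + 1)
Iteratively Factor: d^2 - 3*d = (d)*(d - 3)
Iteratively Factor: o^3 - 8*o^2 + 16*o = (o - 4)*(o^2 - 4*o) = o*(o - 4)*(o - 4)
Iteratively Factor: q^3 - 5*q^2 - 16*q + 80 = (q - 4)*(q^2 - q - 20) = (q - 5)*(q - 4)*(q + 4)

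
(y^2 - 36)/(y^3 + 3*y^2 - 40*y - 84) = (y + 6)/(y^2 + 9*y + 14)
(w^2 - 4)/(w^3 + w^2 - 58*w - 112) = (w - 2)/(w^2 - w - 56)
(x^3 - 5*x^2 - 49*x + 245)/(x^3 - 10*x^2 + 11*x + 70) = (x + 7)/(x + 2)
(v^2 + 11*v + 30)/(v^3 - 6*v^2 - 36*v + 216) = (v + 5)/(v^2 - 12*v + 36)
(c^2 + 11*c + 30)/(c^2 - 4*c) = (c^2 + 11*c + 30)/(c*(c - 4))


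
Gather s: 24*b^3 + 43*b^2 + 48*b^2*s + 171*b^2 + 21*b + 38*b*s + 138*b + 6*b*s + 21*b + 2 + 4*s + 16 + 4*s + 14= 24*b^3 + 214*b^2 + 180*b + s*(48*b^2 + 44*b + 8) + 32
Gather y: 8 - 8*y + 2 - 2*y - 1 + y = 9 - 9*y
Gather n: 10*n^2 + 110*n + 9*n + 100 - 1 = 10*n^2 + 119*n + 99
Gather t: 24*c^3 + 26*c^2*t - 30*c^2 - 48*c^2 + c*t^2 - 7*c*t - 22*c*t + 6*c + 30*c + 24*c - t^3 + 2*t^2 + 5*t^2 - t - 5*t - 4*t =24*c^3 - 78*c^2 + 60*c - t^3 + t^2*(c + 7) + t*(26*c^2 - 29*c - 10)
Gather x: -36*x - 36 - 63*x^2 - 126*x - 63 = -63*x^2 - 162*x - 99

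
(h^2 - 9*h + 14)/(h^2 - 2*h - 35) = (h - 2)/(h + 5)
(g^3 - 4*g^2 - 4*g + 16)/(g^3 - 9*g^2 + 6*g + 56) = (g - 2)/(g - 7)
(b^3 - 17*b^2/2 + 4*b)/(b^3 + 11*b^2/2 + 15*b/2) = (2*b^2 - 17*b + 8)/(2*b^2 + 11*b + 15)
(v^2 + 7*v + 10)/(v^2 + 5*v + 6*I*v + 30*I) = (v + 2)/(v + 6*I)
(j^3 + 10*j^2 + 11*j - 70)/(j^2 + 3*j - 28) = (j^2 + 3*j - 10)/(j - 4)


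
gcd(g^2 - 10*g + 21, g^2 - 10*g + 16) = 1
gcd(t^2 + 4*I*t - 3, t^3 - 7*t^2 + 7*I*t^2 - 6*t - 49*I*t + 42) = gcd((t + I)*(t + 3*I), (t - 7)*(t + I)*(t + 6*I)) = t + I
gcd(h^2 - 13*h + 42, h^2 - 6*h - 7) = h - 7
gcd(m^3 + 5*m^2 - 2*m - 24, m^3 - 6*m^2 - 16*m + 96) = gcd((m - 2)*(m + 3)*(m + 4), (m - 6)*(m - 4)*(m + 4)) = m + 4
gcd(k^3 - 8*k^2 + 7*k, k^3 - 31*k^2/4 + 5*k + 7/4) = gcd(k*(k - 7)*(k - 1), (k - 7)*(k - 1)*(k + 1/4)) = k^2 - 8*k + 7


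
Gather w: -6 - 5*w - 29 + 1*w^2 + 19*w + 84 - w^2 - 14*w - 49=0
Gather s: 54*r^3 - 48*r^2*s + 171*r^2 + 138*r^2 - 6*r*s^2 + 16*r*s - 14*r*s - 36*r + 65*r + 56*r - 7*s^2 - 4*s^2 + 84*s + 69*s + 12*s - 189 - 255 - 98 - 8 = 54*r^3 + 309*r^2 + 85*r + s^2*(-6*r - 11) + s*(-48*r^2 + 2*r + 165) - 550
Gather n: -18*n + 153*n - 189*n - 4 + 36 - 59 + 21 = -54*n - 6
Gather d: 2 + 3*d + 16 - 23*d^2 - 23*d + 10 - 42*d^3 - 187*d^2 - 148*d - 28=-42*d^3 - 210*d^2 - 168*d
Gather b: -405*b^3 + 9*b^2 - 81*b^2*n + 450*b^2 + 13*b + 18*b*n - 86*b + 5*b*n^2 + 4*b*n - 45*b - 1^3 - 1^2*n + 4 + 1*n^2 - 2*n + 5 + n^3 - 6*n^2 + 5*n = -405*b^3 + b^2*(459 - 81*n) + b*(5*n^2 + 22*n - 118) + n^3 - 5*n^2 + 2*n + 8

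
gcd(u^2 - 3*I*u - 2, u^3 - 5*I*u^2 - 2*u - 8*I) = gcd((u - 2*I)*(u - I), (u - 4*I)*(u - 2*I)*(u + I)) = u - 2*I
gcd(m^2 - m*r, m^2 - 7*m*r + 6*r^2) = -m + r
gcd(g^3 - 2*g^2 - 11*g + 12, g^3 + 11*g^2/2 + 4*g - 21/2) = g^2 + 2*g - 3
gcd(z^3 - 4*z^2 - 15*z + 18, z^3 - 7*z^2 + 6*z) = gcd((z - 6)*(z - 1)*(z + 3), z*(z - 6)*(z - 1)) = z^2 - 7*z + 6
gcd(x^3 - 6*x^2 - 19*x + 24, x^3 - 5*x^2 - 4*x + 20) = 1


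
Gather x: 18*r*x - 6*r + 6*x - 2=-6*r + x*(18*r + 6) - 2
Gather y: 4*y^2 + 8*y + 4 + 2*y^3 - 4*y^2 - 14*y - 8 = 2*y^3 - 6*y - 4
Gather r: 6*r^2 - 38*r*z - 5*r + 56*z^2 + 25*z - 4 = 6*r^2 + r*(-38*z - 5) + 56*z^2 + 25*z - 4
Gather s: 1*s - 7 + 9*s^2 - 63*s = 9*s^2 - 62*s - 7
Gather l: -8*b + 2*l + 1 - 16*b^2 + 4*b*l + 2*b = -16*b^2 - 6*b + l*(4*b + 2) + 1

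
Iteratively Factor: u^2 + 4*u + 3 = (u + 3)*(u + 1)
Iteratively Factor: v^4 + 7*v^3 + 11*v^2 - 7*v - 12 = (v + 1)*(v^3 + 6*v^2 + 5*v - 12) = (v + 1)*(v + 3)*(v^2 + 3*v - 4) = (v - 1)*(v + 1)*(v + 3)*(v + 4)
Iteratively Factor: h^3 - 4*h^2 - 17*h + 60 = (h + 4)*(h^2 - 8*h + 15) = (h - 5)*(h + 4)*(h - 3)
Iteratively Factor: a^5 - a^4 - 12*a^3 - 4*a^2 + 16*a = (a)*(a^4 - a^3 - 12*a^2 - 4*a + 16) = a*(a + 2)*(a^3 - 3*a^2 - 6*a + 8) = a*(a - 1)*(a + 2)*(a^2 - 2*a - 8) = a*(a - 4)*(a - 1)*(a + 2)*(a + 2)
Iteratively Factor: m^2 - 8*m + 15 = (m - 5)*(m - 3)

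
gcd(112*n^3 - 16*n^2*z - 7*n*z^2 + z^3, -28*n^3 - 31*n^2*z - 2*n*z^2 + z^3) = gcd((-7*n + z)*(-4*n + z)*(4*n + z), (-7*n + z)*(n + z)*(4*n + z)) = -28*n^2 - 3*n*z + z^2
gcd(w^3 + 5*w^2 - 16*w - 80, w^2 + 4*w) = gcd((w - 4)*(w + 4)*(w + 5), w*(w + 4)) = w + 4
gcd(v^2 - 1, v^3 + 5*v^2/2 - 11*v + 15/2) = v - 1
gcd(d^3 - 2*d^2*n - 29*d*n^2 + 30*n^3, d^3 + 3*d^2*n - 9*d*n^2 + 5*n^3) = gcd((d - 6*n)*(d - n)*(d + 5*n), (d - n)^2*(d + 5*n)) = d^2 + 4*d*n - 5*n^2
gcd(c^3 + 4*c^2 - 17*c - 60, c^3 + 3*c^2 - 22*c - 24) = c - 4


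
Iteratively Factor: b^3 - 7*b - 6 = (b + 2)*(b^2 - 2*b - 3) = (b - 3)*(b + 2)*(b + 1)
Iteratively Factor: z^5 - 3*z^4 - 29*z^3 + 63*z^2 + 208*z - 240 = (z - 5)*(z^4 + 2*z^3 - 19*z^2 - 32*z + 48) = (z - 5)*(z + 3)*(z^3 - z^2 - 16*z + 16) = (z - 5)*(z - 4)*(z + 3)*(z^2 + 3*z - 4) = (z - 5)*(z - 4)*(z - 1)*(z + 3)*(z + 4)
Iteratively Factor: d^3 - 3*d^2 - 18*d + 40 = (d + 4)*(d^2 - 7*d + 10) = (d - 5)*(d + 4)*(d - 2)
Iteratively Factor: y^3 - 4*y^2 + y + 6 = (y - 3)*(y^2 - y - 2) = (y - 3)*(y + 1)*(y - 2)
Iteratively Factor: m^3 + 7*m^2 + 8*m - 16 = (m + 4)*(m^2 + 3*m - 4) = (m + 4)^2*(m - 1)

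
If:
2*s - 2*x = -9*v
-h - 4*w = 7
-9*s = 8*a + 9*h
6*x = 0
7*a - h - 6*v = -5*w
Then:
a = -387*w/157 - 441/157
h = -4*w - 7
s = 972*w/157 + 1491/157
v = -216*w/157 - 994/471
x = 0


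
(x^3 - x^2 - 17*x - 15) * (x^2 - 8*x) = x^5 - 9*x^4 - 9*x^3 + 121*x^2 + 120*x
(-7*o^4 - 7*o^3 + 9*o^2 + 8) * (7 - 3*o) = 21*o^5 - 28*o^4 - 76*o^3 + 63*o^2 - 24*o + 56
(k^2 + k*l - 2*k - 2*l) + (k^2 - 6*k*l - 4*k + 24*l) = 2*k^2 - 5*k*l - 6*k + 22*l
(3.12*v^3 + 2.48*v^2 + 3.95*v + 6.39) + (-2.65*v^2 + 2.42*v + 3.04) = 3.12*v^3 - 0.17*v^2 + 6.37*v + 9.43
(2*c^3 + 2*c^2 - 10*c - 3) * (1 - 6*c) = -12*c^4 - 10*c^3 + 62*c^2 + 8*c - 3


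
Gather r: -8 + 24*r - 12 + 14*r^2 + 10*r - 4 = 14*r^2 + 34*r - 24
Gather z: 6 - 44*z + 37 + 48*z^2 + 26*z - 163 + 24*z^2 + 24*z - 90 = 72*z^2 + 6*z - 210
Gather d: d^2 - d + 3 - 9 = d^2 - d - 6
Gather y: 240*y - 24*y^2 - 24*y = -24*y^2 + 216*y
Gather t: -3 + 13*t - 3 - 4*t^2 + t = -4*t^2 + 14*t - 6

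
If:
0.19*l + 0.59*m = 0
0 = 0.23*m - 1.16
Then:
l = -15.66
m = 5.04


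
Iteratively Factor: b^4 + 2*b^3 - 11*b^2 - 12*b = (b - 3)*(b^3 + 5*b^2 + 4*b) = (b - 3)*(b + 4)*(b^2 + b) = (b - 3)*(b + 1)*(b + 4)*(b)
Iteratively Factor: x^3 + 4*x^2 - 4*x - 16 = (x + 2)*(x^2 + 2*x - 8) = (x - 2)*(x + 2)*(x + 4)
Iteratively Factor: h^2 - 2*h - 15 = (h - 5)*(h + 3)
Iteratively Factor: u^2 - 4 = (u + 2)*(u - 2)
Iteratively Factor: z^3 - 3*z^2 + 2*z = (z)*(z^2 - 3*z + 2) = z*(z - 1)*(z - 2)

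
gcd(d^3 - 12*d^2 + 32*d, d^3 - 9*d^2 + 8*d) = d^2 - 8*d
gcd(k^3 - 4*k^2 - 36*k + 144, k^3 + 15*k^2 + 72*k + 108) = k + 6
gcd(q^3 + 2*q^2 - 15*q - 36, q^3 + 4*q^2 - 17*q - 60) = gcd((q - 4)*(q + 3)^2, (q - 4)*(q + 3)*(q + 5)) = q^2 - q - 12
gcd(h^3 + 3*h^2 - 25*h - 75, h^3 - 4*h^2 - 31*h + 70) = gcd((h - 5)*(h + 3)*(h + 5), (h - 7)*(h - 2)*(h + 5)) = h + 5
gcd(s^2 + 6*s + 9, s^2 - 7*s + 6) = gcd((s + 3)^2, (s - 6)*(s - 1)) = 1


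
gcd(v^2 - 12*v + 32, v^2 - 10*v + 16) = v - 8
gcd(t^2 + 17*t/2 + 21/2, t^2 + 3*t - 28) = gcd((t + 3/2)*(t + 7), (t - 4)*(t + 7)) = t + 7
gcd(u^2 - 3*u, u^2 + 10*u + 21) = 1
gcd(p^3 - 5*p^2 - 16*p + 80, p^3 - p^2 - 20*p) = p^2 - p - 20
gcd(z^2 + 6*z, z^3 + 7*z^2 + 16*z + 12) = 1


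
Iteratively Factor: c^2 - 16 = (c + 4)*(c - 4)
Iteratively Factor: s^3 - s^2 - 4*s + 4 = (s - 2)*(s^2 + s - 2) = (s - 2)*(s + 2)*(s - 1)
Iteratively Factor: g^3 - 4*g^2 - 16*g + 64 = (g - 4)*(g^2 - 16) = (g - 4)*(g + 4)*(g - 4)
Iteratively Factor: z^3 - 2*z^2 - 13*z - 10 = (z - 5)*(z^2 + 3*z + 2) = (z - 5)*(z + 1)*(z + 2)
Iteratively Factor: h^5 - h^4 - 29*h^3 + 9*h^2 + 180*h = (h - 5)*(h^4 + 4*h^3 - 9*h^2 - 36*h) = (h - 5)*(h + 3)*(h^3 + h^2 - 12*h) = (h - 5)*(h + 3)*(h + 4)*(h^2 - 3*h) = (h - 5)*(h - 3)*(h + 3)*(h + 4)*(h)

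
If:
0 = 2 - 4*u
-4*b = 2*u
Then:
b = -1/4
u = 1/2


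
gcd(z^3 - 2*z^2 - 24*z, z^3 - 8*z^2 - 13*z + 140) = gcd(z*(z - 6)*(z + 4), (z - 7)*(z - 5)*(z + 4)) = z + 4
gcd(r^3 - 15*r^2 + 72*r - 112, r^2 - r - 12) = r - 4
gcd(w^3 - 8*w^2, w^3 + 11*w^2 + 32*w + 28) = 1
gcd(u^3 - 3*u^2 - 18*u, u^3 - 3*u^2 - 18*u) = u^3 - 3*u^2 - 18*u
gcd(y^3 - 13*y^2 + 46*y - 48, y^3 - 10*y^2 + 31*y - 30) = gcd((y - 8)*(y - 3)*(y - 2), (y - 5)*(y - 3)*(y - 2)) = y^2 - 5*y + 6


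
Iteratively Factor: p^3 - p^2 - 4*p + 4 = (p - 1)*(p^2 - 4) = (p - 2)*(p - 1)*(p + 2)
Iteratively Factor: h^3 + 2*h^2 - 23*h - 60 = (h + 3)*(h^2 - h - 20) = (h + 3)*(h + 4)*(h - 5)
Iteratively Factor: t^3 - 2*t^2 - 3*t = (t + 1)*(t^2 - 3*t) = t*(t + 1)*(t - 3)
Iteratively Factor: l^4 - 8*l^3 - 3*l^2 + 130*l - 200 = (l - 5)*(l^3 - 3*l^2 - 18*l + 40) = (l - 5)*(l - 2)*(l^2 - l - 20) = (l - 5)*(l - 2)*(l + 4)*(l - 5)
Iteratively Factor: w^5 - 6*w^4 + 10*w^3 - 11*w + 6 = (w + 1)*(w^4 - 7*w^3 + 17*w^2 - 17*w + 6) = (w - 1)*(w + 1)*(w^3 - 6*w^2 + 11*w - 6) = (w - 1)^2*(w + 1)*(w^2 - 5*w + 6) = (w - 2)*(w - 1)^2*(w + 1)*(w - 3)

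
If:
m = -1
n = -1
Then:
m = -1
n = -1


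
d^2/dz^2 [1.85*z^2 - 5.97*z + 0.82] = 3.70000000000000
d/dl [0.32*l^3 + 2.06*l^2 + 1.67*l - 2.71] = 0.96*l^2 + 4.12*l + 1.67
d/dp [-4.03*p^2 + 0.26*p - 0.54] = 0.26 - 8.06*p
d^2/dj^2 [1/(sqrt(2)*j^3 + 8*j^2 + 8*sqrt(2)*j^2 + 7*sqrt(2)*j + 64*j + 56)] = 2*(-(3*sqrt(2)*j + 8 + 8*sqrt(2))*(sqrt(2)*j^3 + 8*j^2 + 8*sqrt(2)*j^2 + 7*sqrt(2)*j + 64*j + 56) + (3*sqrt(2)*j^2 + 16*j + 16*sqrt(2)*j + 7*sqrt(2) + 64)^2)/(sqrt(2)*j^3 + 8*j^2 + 8*sqrt(2)*j^2 + 7*sqrt(2)*j + 64*j + 56)^3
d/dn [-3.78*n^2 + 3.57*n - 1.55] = 3.57 - 7.56*n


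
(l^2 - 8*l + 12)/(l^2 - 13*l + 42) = (l - 2)/(l - 7)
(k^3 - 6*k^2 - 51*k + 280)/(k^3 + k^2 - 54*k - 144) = (k^2 + 2*k - 35)/(k^2 + 9*k + 18)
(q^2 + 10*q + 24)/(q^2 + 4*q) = (q + 6)/q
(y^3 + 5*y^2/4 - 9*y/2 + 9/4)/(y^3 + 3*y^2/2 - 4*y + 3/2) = (4*y - 3)/(2*(2*y - 1))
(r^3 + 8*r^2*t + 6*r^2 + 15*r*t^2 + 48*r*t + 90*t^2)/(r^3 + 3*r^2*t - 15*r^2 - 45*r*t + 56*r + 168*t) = (r^2 + 5*r*t + 6*r + 30*t)/(r^2 - 15*r + 56)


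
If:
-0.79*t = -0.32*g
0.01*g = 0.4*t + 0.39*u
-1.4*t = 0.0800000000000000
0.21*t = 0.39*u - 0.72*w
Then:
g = -0.14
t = -0.06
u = 0.05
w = 0.05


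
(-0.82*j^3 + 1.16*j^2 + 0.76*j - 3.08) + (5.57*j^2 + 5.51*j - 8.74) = -0.82*j^3 + 6.73*j^2 + 6.27*j - 11.82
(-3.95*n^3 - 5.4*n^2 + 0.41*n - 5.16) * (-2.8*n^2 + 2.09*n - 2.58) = 11.06*n^5 + 6.8645*n^4 - 2.243*n^3 + 29.2369*n^2 - 11.8422*n + 13.3128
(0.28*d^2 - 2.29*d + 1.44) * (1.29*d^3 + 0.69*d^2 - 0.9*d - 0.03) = 0.3612*d^5 - 2.7609*d^4 + 0.0255000000000001*d^3 + 3.0462*d^2 - 1.2273*d - 0.0432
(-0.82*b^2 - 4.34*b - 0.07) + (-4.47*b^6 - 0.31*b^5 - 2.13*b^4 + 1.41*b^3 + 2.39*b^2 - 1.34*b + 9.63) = -4.47*b^6 - 0.31*b^5 - 2.13*b^4 + 1.41*b^3 + 1.57*b^2 - 5.68*b + 9.56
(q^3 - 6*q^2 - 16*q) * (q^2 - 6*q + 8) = q^5 - 12*q^4 + 28*q^3 + 48*q^2 - 128*q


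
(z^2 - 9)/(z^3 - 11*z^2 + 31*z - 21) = (z + 3)/(z^2 - 8*z + 7)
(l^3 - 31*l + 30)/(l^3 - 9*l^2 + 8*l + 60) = (l^2 + 5*l - 6)/(l^2 - 4*l - 12)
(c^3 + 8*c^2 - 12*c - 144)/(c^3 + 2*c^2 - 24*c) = (c + 6)/c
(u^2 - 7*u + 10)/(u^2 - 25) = (u - 2)/(u + 5)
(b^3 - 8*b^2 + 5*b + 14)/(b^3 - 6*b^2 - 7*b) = (b - 2)/b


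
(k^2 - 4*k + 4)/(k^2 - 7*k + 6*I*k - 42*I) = (k^2 - 4*k + 4)/(k^2 + k*(-7 + 6*I) - 42*I)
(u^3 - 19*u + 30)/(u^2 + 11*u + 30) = (u^2 - 5*u + 6)/(u + 6)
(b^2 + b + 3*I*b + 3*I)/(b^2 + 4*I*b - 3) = (b + 1)/(b + I)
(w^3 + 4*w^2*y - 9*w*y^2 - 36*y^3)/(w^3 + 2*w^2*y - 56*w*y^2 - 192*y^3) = (-w^2 + 9*y^2)/(-w^2 + 2*w*y + 48*y^2)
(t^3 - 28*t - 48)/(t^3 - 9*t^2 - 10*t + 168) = (t + 2)/(t - 7)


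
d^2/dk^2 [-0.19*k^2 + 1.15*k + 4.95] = -0.380000000000000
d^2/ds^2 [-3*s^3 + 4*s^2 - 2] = 8 - 18*s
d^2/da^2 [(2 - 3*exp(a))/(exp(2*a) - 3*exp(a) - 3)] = (-3*exp(4*a) - exp(3*a) - 72*exp(2*a) + 69*exp(a) - 45)*exp(a)/(exp(6*a) - 9*exp(5*a) + 18*exp(4*a) + 27*exp(3*a) - 54*exp(2*a) - 81*exp(a) - 27)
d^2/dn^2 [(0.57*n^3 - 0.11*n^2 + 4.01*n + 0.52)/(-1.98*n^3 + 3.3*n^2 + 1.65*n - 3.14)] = (1.4210854715202e-14*n^7 - 6.58627200000001*n^6 - 105.497964*n^5 + 177.426612*n^4 - 84.8649780000001*n^3 + 299.945844*n^2 - 280.620288*n - 52.990388)/(7.762392*n^9 - 38.81196*n^8 + 45.28062*n^7 + 65.679768*n^6 - 160.83441*n^5 + 14.08077*n^4 + 156.657699*n^3 - 71.96409*n^2 - 48.80502*n + 30.959144)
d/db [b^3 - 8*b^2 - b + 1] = 3*b^2 - 16*b - 1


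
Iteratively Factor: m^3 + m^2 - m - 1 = (m + 1)*(m^2 - 1) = (m - 1)*(m + 1)*(m + 1)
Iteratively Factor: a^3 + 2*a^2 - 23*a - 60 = (a + 4)*(a^2 - 2*a - 15) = (a - 5)*(a + 4)*(a + 3)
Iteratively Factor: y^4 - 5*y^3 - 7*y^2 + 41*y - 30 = (y - 5)*(y^3 - 7*y + 6) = (y - 5)*(y - 2)*(y^2 + 2*y - 3) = (y - 5)*(y - 2)*(y - 1)*(y + 3)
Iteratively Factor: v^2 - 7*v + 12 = (v - 4)*(v - 3)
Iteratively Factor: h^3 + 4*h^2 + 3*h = (h + 3)*(h^2 + h) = (h + 1)*(h + 3)*(h)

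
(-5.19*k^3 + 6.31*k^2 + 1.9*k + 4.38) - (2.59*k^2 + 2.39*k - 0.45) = -5.19*k^3 + 3.72*k^2 - 0.49*k + 4.83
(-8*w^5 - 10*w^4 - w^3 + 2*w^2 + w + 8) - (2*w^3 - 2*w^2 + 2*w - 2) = -8*w^5 - 10*w^4 - 3*w^3 + 4*w^2 - w + 10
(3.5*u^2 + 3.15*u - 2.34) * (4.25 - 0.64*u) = -2.24*u^3 + 12.859*u^2 + 14.8851*u - 9.945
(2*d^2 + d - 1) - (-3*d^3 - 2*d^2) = 3*d^3 + 4*d^2 + d - 1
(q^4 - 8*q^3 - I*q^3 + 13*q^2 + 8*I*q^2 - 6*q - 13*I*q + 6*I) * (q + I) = q^5 - 8*q^4 + 14*q^3 - 14*q^2 + 13*q - 6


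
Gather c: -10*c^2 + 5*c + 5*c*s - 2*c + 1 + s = -10*c^2 + c*(5*s + 3) + s + 1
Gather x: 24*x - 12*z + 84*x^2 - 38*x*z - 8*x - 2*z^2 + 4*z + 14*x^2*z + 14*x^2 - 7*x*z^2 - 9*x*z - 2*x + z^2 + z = x^2*(14*z + 98) + x*(-7*z^2 - 47*z + 14) - z^2 - 7*z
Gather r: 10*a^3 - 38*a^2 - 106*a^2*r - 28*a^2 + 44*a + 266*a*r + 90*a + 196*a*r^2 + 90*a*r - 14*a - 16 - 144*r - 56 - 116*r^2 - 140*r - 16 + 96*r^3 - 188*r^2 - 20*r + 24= 10*a^3 - 66*a^2 + 120*a + 96*r^3 + r^2*(196*a - 304) + r*(-106*a^2 + 356*a - 304) - 64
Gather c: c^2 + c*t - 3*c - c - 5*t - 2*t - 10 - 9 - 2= c^2 + c*(t - 4) - 7*t - 21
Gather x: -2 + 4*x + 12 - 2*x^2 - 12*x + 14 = -2*x^2 - 8*x + 24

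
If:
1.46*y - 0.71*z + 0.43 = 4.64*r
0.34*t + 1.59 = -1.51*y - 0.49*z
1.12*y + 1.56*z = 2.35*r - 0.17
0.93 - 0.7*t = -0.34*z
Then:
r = -0.43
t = 1.48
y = -1.49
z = 0.32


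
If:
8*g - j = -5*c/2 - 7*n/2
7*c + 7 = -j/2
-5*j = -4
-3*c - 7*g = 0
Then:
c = -37/35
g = 111/245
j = 4/5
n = -89/1715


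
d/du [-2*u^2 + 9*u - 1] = 9 - 4*u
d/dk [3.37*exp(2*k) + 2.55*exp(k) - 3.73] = (6.74*exp(k) + 2.55)*exp(k)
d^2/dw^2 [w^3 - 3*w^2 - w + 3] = 6*w - 6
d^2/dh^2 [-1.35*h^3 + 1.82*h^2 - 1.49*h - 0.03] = 3.64 - 8.1*h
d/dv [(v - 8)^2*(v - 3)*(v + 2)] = 4*v^3 - 51*v^2 + 148*v + 32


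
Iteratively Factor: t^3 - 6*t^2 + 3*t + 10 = (t - 2)*(t^2 - 4*t - 5) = (t - 2)*(t + 1)*(t - 5)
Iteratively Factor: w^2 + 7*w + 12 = (w + 3)*(w + 4)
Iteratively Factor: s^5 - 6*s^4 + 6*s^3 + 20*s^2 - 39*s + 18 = (s - 1)*(s^4 - 5*s^3 + s^2 + 21*s - 18) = (s - 3)*(s - 1)*(s^3 - 2*s^2 - 5*s + 6) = (s - 3)*(s - 1)^2*(s^2 - s - 6) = (s - 3)*(s - 1)^2*(s + 2)*(s - 3)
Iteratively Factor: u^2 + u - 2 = (u + 2)*(u - 1)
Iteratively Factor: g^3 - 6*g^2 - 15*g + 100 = (g - 5)*(g^2 - g - 20) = (g - 5)*(g + 4)*(g - 5)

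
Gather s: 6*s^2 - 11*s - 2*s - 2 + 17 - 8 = 6*s^2 - 13*s + 7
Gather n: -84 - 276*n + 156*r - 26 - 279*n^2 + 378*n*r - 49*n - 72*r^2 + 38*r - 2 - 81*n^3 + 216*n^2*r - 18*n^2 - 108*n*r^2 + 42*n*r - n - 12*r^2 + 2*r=-81*n^3 + n^2*(216*r - 297) + n*(-108*r^2 + 420*r - 326) - 84*r^2 + 196*r - 112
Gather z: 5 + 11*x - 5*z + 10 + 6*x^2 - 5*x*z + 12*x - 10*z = 6*x^2 + 23*x + z*(-5*x - 15) + 15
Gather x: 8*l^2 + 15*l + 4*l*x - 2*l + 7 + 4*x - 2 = 8*l^2 + 13*l + x*(4*l + 4) + 5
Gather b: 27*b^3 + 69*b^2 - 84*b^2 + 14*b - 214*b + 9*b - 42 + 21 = 27*b^3 - 15*b^2 - 191*b - 21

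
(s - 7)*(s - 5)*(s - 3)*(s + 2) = s^4 - 13*s^3 + 41*s^2 + 37*s - 210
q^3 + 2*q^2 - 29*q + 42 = (q - 3)*(q - 2)*(q + 7)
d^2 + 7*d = d*(d + 7)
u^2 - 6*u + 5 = (u - 5)*(u - 1)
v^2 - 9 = (v - 3)*(v + 3)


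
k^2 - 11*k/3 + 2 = (k - 3)*(k - 2/3)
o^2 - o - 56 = (o - 8)*(o + 7)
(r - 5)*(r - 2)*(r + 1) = r^3 - 6*r^2 + 3*r + 10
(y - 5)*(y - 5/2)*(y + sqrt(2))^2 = y^4 - 15*y^3/2 + 2*sqrt(2)*y^3 - 15*sqrt(2)*y^2 + 29*y^2/2 - 15*y + 25*sqrt(2)*y + 25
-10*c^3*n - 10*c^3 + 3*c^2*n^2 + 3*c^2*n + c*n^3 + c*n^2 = (-2*c + n)*(5*c + n)*(c*n + c)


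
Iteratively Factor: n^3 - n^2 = (n)*(n^2 - n) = n*(n - 1)*(n)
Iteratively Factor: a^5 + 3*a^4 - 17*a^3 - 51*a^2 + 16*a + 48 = (a + 3)*(a^4 - 17*a^2 + 16) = (a + 3)*(a + 4)*(a^3 - 4*a^2 - a + 4) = (a + 1)*(a + 3)*(a + 4)*(a^2 - 5*a + 4) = (a - 4)*(a + 1)*(a + 3)*(a + 4)*(a - 1)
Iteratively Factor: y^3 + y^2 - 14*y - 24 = (y + 2)*(y^2 - y - 12) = (y - 4)*(y + 2)*(y + 3)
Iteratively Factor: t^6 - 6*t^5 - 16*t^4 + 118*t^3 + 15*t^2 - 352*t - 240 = (t - 3)*(t^5 - 3*t^4 - 25*t^3 + 43*t^2 + 144*t + 80) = (t - 3)*(t + 4)*(t^4 - 7*t^3 + 3*t^2 + 31*t + 20) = (t - 3)*(t + 1)*(t + 4)*(t^3 - 8*t^2 + 11*t + 20) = (t - 3)*(t + 1)^2*(t + 4)*(t^2 - 9*t + 20) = (t - 5)*(t - 3)*(t + 1)^2*(t + 4)*(t - 4)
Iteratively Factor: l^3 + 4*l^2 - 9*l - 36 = (l + 4)*(l^2 - 9) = (l - 3)*(l + 4)*(l + 3)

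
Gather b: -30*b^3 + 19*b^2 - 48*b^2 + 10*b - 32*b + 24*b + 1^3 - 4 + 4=-30*b^3 - 29*b^2 + 2*b + 1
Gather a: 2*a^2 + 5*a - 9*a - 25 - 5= 2*a^2 - 4*a - 30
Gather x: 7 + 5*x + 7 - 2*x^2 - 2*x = -2*x^2 + 3*x + 14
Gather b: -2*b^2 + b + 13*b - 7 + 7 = -2*b^2 + 14*b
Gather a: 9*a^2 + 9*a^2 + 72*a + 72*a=18*a^2 + 144*a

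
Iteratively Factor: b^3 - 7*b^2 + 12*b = (b)*(b^2 - 7*b + 12) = b*(b - 4)*(b - 3)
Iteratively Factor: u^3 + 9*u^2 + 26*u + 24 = (u + 3)*(u^2 + 6*u + 8) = (u + 2)*(u + 3)*(u + 4)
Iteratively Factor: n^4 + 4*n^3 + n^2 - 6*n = (n + 2)*(n^3 + 2*n^2 - 3*n) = (n - 1)*(n + 2)*(n^2 + 3*n) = (n - 1)*(n + 2)*(n + 3)*(n)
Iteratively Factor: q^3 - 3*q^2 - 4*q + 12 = (q - 3)*(q^2 - 4) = (q - 3)*(q - 2)*(q + 2)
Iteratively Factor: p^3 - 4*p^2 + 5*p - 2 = (p - 1)*(p^2 - 3*p + 2) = (p - 2)*(p - 1)*(p - 1)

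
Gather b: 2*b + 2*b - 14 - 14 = 4*b - 28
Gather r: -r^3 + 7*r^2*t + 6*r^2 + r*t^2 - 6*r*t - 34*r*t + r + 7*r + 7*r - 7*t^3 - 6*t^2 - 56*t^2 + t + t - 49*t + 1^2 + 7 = -r^3 + r^2*(7*t + 6) + r*(t^2 - 40*t + 15) - 7*t^3 - 62*t^2 - 47*t + 8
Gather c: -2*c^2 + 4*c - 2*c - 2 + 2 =-2*c^2 + 2*c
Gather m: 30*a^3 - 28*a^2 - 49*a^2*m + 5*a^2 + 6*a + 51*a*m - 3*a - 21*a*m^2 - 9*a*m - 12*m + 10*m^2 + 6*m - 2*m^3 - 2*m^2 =30*a^3 - 23*a^2 + 3*a - 2*m^3 + m^2*(8 - 21*a) + m*(-49*a^2 + 42*a - 6)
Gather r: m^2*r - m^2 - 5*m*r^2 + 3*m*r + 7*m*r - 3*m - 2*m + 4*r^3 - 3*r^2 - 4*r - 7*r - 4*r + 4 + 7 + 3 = -m^2 - 5*m + 4*r^3 + r^2*(-5*m - 3) + r*(m^2 + 10*m - 15) + 14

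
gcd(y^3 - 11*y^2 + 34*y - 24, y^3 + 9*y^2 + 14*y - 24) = y - 1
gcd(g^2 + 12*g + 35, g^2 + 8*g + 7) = g + 7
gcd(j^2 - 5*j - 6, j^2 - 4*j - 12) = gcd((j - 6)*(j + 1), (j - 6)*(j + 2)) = j - 6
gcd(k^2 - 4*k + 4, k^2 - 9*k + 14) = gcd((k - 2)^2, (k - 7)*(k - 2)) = k - 2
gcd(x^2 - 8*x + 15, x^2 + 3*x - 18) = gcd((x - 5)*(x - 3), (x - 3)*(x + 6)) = x - 3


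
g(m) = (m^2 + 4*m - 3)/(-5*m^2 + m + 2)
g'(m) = (2*m + 4)/(-5*m^2 + m + 2) + (10*m - 1)*(m^2 + 4*m - 3)/(-5*m^2 + m + 2)^2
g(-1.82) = 0.43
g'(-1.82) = 0.48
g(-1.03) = 1.40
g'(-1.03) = 3.20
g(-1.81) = 0.43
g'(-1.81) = 0.48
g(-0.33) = -3.74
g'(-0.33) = 17.26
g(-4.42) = 0.01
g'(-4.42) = 0.05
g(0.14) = -1.19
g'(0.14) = 1.86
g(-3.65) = 0.06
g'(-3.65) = 0.08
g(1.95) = -0.57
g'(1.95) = 0.18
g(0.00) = -1.50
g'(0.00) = 2.75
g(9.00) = -0.29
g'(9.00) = 0.01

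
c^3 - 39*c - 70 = (c - 7)*(c + 2)*(c + 5)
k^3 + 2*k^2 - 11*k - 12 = (k - 3)*(k + 1)*(k + 4)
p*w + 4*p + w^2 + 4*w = (p + w)*(w + 4)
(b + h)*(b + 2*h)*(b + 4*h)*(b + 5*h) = b^4 + 12*b^3*h + 49*b^2*h^2 + 78*b*h^3 + 40*h^4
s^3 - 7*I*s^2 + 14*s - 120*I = (s - 6*I)*(s - 5*I)*(s + 4*I)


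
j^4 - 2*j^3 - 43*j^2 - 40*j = j*(j - 8)*(j + 1)*(j + 5)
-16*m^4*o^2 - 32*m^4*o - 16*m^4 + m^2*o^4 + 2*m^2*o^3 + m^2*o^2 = (-4*m + o)*(4*m + o)*(m*o + m)^2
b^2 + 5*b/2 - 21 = (b - 7/2)*(b + 6)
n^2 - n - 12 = (n - 4)*(n + 3)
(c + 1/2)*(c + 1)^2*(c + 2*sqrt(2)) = c^4 + 5*c^3/2 + 2*sqrt(2)*c^3 + 2*c^2 + 5*sqrt(2)*c^2 + c/2 + 4*sqrt(2)*c + sqrt(2)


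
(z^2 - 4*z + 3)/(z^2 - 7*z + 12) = (z - 1)/(z - 4)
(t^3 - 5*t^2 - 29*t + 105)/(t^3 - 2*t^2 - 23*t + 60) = (t - 7)/(t - 4)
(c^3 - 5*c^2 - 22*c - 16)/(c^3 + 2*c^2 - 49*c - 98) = (c^2 - 7*c - 8)/(c^2 - 49)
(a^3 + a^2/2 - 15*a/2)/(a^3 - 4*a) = (2*a^2 + a - 15)/(2*(a^2 - 4))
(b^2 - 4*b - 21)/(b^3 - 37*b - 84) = 1/(b + 4)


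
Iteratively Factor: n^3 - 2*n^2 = (n)*(n^2 - 2*n) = n^2*(n - 2)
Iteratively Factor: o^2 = (o)*(o)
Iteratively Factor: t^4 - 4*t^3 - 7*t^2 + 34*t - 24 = (t - 4)*(t^3 - 7*t + 6) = (t - 4)*(t - 2)*(t^2 + 2*t - 3) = (t - 4)*(t - 2)*(t - 1)*(t + 3)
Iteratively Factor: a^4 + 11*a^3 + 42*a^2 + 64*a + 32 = (a + 4)*(a^3 + 7*a^2 + 14*a + 8) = (a + 2)*(a + 4)*(a^2 + 5*a + 4) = (a + 1)*(a + 2)*(a + 4)*(a + 4)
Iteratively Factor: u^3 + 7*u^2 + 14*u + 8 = (u + 1)*(u^2 + 6*u + 8) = (u + 1)*(u + 4)*(u + 2)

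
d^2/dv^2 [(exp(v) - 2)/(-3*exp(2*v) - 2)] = (-9*exp(4*v) + 72*exp(3*v) + 36*exp(2*v) - 48*exp(v) - 4)*exp(v)/(27*exp(6*v) + 54*exp(4*v) + 36*exp(2*v) + 8)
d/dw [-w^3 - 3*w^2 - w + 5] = -3*w^2 - 6*w - 1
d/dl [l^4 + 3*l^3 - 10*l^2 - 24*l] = 4*l^3 + 9*l^2 - 20*l - 24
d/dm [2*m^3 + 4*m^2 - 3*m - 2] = 6*m^2 + 8*m - 3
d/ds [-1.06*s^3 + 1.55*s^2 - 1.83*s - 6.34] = -3.18*s^2 + 3.1*s - 1.83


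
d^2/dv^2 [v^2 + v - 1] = 2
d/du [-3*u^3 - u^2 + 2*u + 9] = -9*u^2 - 2*u + 2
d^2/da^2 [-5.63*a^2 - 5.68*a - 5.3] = -11.2600000000000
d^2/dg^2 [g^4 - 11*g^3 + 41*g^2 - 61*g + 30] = 12*g^2 - 66*g + 82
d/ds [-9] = 0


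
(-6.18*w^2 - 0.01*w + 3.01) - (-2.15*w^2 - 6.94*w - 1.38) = -4.03*w^2 + 6.93*w + 4.39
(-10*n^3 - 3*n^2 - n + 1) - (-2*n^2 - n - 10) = -10*n^3 - n^2 + 11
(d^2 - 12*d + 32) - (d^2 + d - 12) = 44 - 13*d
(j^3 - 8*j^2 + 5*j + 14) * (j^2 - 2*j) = j^5 - 10*j^4 + 21*j^3 + 4*j^2 - 28*j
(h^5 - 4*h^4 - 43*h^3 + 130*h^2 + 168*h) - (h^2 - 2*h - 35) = h^5 - 4*h^4 - 43*h^3 + 129*h^2 + 170*h + 35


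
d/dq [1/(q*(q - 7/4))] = 4*(7 - 8*q)/(q^2*(16*q^2 - 56*q + 49))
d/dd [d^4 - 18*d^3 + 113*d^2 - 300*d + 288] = 4*d^3 - 54*d^2 + 226*d - 300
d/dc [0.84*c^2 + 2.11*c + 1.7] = 1.68*c + 2.11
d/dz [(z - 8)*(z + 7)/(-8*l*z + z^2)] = (-8*l*z^2 - 448*l + z^2 + 112*z)/(z^2*(64*l^2 - 16*l*z + z^2))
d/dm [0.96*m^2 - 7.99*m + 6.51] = 1.92*m - 7.99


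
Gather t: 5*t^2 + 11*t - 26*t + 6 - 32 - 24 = 5*t^2 - 15*t - 50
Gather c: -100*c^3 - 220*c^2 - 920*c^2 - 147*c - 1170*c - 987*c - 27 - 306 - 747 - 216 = -100*c^3 - 1140*c^2 - 2304*c - 1296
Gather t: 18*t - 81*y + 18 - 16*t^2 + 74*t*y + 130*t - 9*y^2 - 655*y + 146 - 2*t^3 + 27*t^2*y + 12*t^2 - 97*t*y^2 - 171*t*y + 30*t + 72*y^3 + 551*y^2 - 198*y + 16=-2*t^3 + t^2*(27*y - 4) + t*(-97*y^2 - 97*y + 178) + 72*y^3 + 542*y^2 - 934*y + 180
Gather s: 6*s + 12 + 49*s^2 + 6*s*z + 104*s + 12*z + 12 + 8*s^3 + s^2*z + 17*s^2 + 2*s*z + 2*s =8*s^3 + s^2*(z + 66) + s*(8*z + 112) + 12*z + 24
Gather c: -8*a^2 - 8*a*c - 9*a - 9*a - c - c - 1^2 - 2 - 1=-8*a^2 - 18*a + c*(-8*a - 2) - 4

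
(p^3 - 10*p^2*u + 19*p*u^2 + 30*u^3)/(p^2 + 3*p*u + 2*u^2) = (p^2 - 11*p*u + 30*u^2)/(p + 2*u)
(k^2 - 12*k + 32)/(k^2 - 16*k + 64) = (k - 4)/(k - 8)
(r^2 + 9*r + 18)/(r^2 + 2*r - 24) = (r + 3)/(r - 4)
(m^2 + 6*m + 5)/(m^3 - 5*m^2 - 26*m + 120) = (m + 1)/(m^2 - 10*m + 24)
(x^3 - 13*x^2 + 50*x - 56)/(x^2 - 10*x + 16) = (x^2 - 11*x + 28)/(x - 8)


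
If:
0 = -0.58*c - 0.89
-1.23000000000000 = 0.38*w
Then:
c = -1.53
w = -3.24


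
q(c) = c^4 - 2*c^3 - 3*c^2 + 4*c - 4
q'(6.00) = 616.00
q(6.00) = 776.00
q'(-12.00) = -7700.00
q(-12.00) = 23708.00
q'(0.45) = 0.45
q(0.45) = -2.95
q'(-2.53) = -84.00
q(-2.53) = 40.04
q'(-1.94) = -36.15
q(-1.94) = 5.72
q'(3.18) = 52.88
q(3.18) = 16.33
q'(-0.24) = 5.04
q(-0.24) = -5.10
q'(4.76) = 270.90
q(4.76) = 244.73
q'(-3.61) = -240.72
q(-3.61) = 206.39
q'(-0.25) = 5.06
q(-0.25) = -5.15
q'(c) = 4*c^3 - 6*c^2 - 6*c + 4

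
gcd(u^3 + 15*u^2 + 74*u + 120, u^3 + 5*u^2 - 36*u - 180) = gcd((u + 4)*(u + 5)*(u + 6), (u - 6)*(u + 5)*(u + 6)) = u^2 + 11*u + 30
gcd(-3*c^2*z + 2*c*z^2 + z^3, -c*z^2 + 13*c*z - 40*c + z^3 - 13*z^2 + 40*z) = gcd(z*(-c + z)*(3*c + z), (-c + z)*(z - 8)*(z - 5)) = -c + z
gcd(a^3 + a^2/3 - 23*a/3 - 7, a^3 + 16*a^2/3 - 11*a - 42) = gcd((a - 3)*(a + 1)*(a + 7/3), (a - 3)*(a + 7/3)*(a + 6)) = a^2 - 2*a/3 - 7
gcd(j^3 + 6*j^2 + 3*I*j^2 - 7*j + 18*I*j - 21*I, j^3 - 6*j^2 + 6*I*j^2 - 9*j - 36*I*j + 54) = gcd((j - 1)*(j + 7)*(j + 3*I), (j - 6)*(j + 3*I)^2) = j + 3*I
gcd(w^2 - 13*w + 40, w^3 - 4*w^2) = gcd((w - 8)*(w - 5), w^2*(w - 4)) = 1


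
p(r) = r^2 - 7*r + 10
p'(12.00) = 17.00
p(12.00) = 70.00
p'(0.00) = -7.00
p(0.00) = 10.00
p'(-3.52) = -14.04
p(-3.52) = 47.03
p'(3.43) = -0.14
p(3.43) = -2.25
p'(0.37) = -6.26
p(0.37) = 7.55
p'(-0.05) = -7.10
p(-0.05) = 10.35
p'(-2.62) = -12.24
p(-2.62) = 35.20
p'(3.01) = -0.98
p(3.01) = -2.01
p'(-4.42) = -15.84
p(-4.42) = 60.48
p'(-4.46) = -15.92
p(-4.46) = 61.11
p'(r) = 2*r - 7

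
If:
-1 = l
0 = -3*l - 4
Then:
No Solution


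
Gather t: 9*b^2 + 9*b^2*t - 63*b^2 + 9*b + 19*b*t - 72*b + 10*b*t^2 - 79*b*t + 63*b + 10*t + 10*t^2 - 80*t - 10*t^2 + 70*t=-54*b^2 + 10*b*t^2 + t*(9*b^2 - 60*b)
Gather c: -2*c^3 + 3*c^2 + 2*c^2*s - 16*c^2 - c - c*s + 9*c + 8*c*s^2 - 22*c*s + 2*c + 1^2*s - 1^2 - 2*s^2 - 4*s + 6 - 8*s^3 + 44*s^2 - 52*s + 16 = -2*c^3 + c^2*(2*s - 13) + c*(8*s^2 - 23*s + 10) - 8*s^3 + 42*s^2 - 55*s + 21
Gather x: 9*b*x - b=9*b*x - b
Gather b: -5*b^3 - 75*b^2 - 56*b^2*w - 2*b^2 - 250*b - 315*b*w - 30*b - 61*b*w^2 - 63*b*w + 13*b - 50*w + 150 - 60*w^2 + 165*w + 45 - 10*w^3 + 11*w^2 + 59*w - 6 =-5*b^3 + b^2*(-56*w - 77) + b*(-61*w^2 - 378*w - 267) - 10*w^3 - 49*w^2 + 174*w + 189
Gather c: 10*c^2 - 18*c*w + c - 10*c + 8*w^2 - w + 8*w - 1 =10*c^2 + c*(-18*w - 9) + 8*w^2 + 7*w - 1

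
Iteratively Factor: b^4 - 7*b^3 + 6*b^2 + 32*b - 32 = (b + 2)*(b^3 - 9*b^2 + 24*b - 16) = (b - 4)*(b + 2)*(b^2 - 5*b + 4) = (b - 4)*(b - 1)*(b + 2)*(b - 4)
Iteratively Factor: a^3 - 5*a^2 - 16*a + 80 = (a - 5)*(a^2 - 16) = (a - 5)*(a + 4)*(a - 4)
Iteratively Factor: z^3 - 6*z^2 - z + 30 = (z + 2)*(z^2 - 8*z + 15) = (z - 5)*(z + 2)*(z - 3)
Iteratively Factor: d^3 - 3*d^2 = (d)*(d^2 - 3*d) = d^2*(d - 3)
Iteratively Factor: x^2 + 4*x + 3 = (x + 1)*(x + 3)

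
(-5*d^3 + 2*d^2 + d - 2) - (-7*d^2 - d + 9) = -5*d^3 + 9*d^2 + 2*d - 11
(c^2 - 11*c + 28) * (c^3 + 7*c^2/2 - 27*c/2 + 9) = c^5 - 15*c^4/2 - 24*c^3 + 511*c^2/2 - 477*c + 252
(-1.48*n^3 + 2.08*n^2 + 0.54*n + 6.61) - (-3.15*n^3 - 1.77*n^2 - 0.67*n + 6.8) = 1.67*n^3 + 3.85*n^2 + 1.21*n - 0.19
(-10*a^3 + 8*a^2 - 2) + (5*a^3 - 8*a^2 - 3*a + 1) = -5*a^3 - 3*a - 1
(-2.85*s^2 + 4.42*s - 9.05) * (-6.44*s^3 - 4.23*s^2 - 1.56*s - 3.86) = 18.354*s^5 - 16.4093*s^4 + 44.0314*s^3 + 42.3873*s^2 - 2.9432*s + 34.933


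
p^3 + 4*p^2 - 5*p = p*(p - 1)*(p + 5)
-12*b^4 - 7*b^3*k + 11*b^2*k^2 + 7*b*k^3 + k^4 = (-b + k)*(b + k)*(3*b + k)*(4*b + k)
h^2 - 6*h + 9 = (h - 3)^2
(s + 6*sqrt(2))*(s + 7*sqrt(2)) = s^2 + 13*sqrt(2)*s + 84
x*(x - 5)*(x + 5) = x^3 - 25*x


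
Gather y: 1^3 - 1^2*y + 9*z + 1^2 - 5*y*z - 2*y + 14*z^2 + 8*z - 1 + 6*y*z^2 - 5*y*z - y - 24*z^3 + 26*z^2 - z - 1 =y*(6*z^2 - 10*z - 4) - 24*z^3 + 40*z^2 + 16*z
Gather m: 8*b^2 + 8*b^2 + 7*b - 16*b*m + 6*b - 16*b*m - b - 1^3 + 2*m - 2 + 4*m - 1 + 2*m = 16*b^2 + 12*b + m*(8 - 32*b) - 4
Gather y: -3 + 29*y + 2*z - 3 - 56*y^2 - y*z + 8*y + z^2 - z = -56*y^2 + y*(37 - z) + z^2 + z - 6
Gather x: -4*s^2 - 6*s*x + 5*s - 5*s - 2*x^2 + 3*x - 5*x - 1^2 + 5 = -4*s^2 - 2*x^2 + x*(-6*s - 2) + 4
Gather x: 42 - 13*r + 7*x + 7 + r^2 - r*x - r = r^2 - 14*r + x*(7 - r) + 49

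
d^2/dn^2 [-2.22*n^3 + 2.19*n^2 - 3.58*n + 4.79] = 4.38 - 13.32*n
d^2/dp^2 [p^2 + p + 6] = 2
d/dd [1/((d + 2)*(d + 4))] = 2*(-d - 3)/(d^4 + 12*d^3 + 52*d^2 + 96*d + 64)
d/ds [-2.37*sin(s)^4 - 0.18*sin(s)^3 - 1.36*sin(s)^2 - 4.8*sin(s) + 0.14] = (-9.83*sin(s) + 2.37*sin(3*s) + 0.27*cos(2*s) - 5.07)*cos(s)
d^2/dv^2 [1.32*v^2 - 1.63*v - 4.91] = 2.64000000000000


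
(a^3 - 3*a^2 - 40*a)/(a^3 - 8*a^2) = (a + 5)/a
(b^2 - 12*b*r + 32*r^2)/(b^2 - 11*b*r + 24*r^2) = (-b + 4*r)/(-b + 3*r)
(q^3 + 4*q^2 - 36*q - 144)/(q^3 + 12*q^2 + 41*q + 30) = (q^2 - 2*q - 24)/(q^2 + 6*q + 5)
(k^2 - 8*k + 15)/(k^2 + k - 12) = (k - 5)/(k + 4)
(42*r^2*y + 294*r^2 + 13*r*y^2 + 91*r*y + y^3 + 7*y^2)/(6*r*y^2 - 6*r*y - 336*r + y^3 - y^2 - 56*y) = (7*r + y)/(y - 8)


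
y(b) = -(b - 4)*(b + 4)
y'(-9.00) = 18.00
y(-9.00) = -65.00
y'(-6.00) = 12.00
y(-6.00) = -20.00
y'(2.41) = -4.82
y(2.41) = 10.19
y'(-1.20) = 2.40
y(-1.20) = 14.56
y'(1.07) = -2.14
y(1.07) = 14.86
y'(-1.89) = 3.78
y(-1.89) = 12.43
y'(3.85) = -7.70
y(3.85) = 1.18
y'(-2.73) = 5.46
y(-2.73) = 8.55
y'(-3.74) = 7.48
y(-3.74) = 2.01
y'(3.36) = -6.72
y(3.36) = 4.71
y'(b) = -2*b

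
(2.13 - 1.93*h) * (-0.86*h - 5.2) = 1.6598*h^2 + 8.2042*h - 11.076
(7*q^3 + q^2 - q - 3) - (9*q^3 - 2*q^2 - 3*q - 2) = -2*q^3 + 3*q^2 + 2*q - 1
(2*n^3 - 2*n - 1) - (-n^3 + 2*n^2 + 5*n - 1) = 3*n^3 - 2*n^2 - 7*n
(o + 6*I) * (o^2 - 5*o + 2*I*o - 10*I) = o^3 - 5*o^2 + 8*I*o^2 - 12*o - 40*I*o + 60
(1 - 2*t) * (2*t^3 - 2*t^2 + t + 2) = -4*t^4 + 6*t^3 - 4*t^2 - 3*t + 2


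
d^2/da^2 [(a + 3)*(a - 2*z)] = 2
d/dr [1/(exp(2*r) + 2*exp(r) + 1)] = -2*(exp(r) + 1)*exp(r)/(exp(2*r) + 2*exp(r) + 1)^2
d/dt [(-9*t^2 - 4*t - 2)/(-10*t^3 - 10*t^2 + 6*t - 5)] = 2*(-45*t^4 - 40*t^3 - 77*t^2 + 25*t + 16)/(100*t^6 + 200*t^5 - 20*t^4 - 20*t^3 + 136*t^2 - 60*t + 25)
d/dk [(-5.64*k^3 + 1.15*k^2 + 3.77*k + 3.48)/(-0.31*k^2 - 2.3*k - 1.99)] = (1.7484*k^4 + 25.944*k^3 + 32.1945*k^2 - 2.4194*k + 0.5017)/(0.0961*k^4 + 1.426*k^3 + 6.5238*k^2 + 9.154*k + 3.9601)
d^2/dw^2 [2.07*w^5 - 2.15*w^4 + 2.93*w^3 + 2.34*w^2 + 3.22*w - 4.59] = 41.4*w^3 - 25.8*w^2 + 17.58*w + 4.68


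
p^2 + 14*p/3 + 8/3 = (p + 2/3)*(p + 4)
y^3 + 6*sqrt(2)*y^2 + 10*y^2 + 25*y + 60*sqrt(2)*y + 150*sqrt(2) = (y + 5)^2*(y + 6*sqrt(2))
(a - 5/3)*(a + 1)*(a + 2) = a^3 + 4*a^2/3 - 3*a - 10/3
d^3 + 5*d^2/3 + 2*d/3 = d*(d + 2/3)*(d + 1)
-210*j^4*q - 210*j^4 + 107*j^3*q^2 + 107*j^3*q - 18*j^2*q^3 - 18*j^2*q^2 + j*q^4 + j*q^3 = (-7*j + q)*(-6*j + q)*(-5*j + q)*(j*q + j)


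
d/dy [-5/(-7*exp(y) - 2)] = -35*exp(y)/(7*exp(y) + 2)^2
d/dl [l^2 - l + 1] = 2*l - 1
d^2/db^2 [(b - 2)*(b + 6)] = 2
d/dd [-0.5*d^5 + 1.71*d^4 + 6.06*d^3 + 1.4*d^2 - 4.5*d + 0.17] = -2.5*d^4 + 6.84*d^3 + 18.18*d^2 + 2.8*d - 4.5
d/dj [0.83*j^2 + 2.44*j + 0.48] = 1.66*j + 2.44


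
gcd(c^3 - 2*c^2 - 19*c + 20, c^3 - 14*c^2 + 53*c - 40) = c^2 - 6*c + 5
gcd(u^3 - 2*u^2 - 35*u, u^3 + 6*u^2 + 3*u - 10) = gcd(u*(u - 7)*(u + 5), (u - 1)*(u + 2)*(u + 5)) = u + 5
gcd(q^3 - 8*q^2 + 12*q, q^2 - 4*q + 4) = q - 2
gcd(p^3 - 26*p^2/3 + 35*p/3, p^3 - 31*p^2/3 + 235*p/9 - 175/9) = p^2 - 26*p/3 + 35/3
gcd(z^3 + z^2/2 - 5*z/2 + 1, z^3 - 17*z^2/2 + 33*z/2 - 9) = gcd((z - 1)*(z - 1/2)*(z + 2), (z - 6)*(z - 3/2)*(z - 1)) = z - 1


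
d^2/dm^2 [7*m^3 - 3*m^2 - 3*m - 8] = 42*m - 6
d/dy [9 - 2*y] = -2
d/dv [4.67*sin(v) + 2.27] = 4.67*cos(v)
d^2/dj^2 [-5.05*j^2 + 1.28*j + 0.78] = -10.1000000000000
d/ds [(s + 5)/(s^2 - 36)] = (s^2 - 2*s*(s + 5) - 36)/(s^2 - 36)^2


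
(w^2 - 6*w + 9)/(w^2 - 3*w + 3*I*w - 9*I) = (w - 3)/(w + 3*I)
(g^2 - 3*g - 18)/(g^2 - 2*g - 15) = (g - 6)/(g - 5)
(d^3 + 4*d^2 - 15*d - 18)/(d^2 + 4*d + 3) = (d^2 + 3*d - 18)/(d + 3)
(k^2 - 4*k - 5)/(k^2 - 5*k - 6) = (k - 5)/(k - 6)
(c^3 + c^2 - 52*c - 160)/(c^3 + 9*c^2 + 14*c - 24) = (c^2 - 3*c - 40)/(c^2 + 5*c - 6)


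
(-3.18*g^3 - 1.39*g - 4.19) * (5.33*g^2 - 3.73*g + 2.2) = -16.9494*g^5 + 11.8614*g^4 - 14.4047*g^3 - 17.148*g^2 + 12.5707*g - 9.218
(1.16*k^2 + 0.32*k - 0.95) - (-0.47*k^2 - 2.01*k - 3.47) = 1.63*k^2 + 2.33*k + 2.52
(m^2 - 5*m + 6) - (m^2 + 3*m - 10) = 16 - 8*m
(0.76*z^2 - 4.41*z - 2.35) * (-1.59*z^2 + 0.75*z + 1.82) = -1.2084*z^4 + 7.5819*z^3 + 1.8122*z^2 - 9.7887*z - 4.277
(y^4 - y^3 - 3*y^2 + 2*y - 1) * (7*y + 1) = 7*y^5 - 6*y^4 - 22*y^3 + 11*y^2 - 5*y - 1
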